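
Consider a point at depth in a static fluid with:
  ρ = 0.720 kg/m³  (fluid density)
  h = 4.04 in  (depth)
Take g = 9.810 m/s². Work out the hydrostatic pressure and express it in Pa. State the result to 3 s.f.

0.725 Pa

Directly: P = ρgh.
ρ = 0.720 kg/m³; h = 4.04 in = 0.1026 m; g = 9.810 m/s².
P = 0.7248 Pa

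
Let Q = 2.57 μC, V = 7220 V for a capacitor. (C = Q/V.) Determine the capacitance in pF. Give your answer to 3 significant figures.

C is given directly by: C = Q/V.
Q = 2.57 μC = 2.570×10^-6 C; V = 7220 V.
C = 3.560×10^-10 F
3.560×10^-10 F × (1 pF / 1.000×10^-12 F) = 356.0 pF

356 pF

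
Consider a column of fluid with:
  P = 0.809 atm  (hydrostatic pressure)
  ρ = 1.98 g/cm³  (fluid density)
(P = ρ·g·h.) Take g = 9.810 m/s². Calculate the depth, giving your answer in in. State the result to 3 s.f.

Rearranging P = ρ·g·h for h: h = P/(ρ·g).
P = 0.809 atm = 81972 Pa; ρ = 1.98 g/cm³ = 1980 kg/m³; g = 9.810 m/s².
h = 4.220 m
4.220 m × (1 in / 0.02540 m) = 166.1 in

166 in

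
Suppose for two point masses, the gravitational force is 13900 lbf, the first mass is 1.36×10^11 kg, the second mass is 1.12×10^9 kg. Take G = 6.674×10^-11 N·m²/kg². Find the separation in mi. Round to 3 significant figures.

0.252 mi

Rearranging F = G·m₁·m₂/r² for r: r = √(G·m₁m₂/F).
F = 13900 lbf = 61830 N; m₁ = 1.36×10^11 kg; m₂ = 1.12×10^9 kg; G = 6.674×10^-11 N·m²/kg².
r = 405.5 m
405.5 m × (1 mi / 1609 m) = 0.2520 mi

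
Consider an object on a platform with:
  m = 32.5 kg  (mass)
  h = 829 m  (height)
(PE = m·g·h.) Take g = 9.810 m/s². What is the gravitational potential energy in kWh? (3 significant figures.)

0.0734 kWh

PE is given directly by: PE = mgh.
m = 32.5 kg; h = 829 m; g = 9.810 m/s².
PE = 2.643×10^5 J  (the unit combination reduces to kg·m²/s² = J)
2.643×10^5 J × (1 kWh / 3.600×10^6 J) = 0.07342 kWh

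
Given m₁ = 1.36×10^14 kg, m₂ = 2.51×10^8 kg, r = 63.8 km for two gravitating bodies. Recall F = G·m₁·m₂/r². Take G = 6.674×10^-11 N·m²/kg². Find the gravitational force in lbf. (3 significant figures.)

126 lbf

F is given directly by: F = Gm₁m₂/r².
m₁ = 1.36×10^14 kg; m₂ = 2.51×10^8 kg; r = 63.8 km = 63800 m; G = 6.674×10^-11 N·m²/kg².
F = 559.7 N  (the unit combination reduces to kg·m/s² = N)
559.7 N × (1 lbf / 4.448 N) = 125.8 lbf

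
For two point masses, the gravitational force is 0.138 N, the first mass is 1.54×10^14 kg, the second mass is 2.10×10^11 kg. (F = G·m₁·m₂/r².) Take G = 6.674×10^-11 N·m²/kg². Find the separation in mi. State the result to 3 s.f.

77700 mi

From Newton's law of gravitation: r = √(G·m₁m₂/F).
F = 0.138 N; m₁ = 1.54×10^14 kg; m₂ = 2.10×10^11 kg; G = 6.674×10^-11 N·m²/kg².
r = 1.251×10^8 m
1.251×10^8 m × (1 mi / 1609 m) = 77710 mi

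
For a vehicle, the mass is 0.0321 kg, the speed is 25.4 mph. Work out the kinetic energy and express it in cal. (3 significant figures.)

0.495 cal

Directly: KE = ½mv².
m = 0.0321 kg; v = 25.4 mph = 11.35 m/s.
KE = 2.069 J  (the unit combination reduces to kg·m²/s² = J)
2.069 J × (1 cal / 4.184 J) = 0.4946 cal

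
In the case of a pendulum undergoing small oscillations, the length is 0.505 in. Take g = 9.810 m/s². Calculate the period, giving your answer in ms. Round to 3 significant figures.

227 ms

T is given directly by: T = 2π√(L/g).
L = 0.505 in = 0.01283 m; g = 9.810 m/s².
T = 0.2272 s
0.2272 s × (1 ms / 0.001000 s) = 227.2 ms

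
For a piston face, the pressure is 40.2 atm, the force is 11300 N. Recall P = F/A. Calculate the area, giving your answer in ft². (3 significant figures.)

0.0299 ft²

Solving P = F/A for A: A = F/P.
P = 40.2 atm = 4.073×10^6 Pa; F = 11300 N.
A = 0.002774 m²
0.002774 m² × (1 ft² / 0.09290 m²) = 0.02986 ft²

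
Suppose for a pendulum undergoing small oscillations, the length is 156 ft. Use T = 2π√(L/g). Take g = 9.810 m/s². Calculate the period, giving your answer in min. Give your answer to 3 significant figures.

0.231 min

Directly: T = 2π√(L/g).
L = 156 ft = 47.55 m; g = 9.810 m/s².
T = 13.83 s
13.83 s × (1 min / 60.00 s) = 0.2305 min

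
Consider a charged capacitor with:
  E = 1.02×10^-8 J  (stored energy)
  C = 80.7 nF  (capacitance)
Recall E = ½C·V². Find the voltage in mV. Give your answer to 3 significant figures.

Rearranging: V = √(2E/C).
E = 1.02×10^-8 J; C = 80.7 nF = 8.070×10^-8 F.
V = 0.5028 V  (the unit combination reduces to kg·m²/(A·s³) = V)
0.5028 V × (1 mV / 0.001000 V) = 502.8 mV

503 mV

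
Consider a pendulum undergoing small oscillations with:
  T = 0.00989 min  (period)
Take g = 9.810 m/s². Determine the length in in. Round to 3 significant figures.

Rearranging T = 2π√(L/g) for L: L = g·(T/2π)².
T = 0.00989 min = 0.5934 s; g = 9.810 m/s².
L = 0.08750 m
0.08750 m × (1 in / 0.02540 m) = 3.445 in

3.44 in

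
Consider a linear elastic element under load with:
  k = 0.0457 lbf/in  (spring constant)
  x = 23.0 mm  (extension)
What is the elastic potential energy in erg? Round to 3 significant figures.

21200 erg

U is given directly by: U = ½kx².
k = 0.0457 lbf/in = 8.003 N/m; x = 23.0 mm = 0.02300 m.
U = 0.002117 J
0.002117 J × (1 erg / 1.000×10^-7 J) = 21169 erg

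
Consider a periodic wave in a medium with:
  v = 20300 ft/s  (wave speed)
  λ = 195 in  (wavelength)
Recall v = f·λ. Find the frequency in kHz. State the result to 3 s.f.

1.25 kHz

Rearranging: f = v/λ.
v = 20300 ft/s = 6187 m/s; λ = 195 in = 4.953 m.
f = 1249 Hz
1249 Hz × (1 kHz / 1000 Hz) = 1.249 kHz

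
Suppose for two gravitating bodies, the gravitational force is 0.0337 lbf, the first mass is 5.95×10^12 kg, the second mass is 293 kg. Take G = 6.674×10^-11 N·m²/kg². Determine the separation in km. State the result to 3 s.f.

From Newton's law of gravitation: r = √(G·m₁m₂/F).
F = 0.0337 lbf = 0.1499 N; m₁ = 5.95×10^12 kg; m₂ = 293 kg; G = 6.674×10^-11 N·m²/kg².
r = 881.0 m
881.0 m × (1 km / 1000 m) = 0.8810 km

0.881 km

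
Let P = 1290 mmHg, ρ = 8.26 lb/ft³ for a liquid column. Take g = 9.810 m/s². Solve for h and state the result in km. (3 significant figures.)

0.133 km

Solving P = ρ·g·h for h: h = P/(ρ·g).
P = 1290 mmHg = 1.720×10^5 Pa; ρ = 8.26 lb/ft³ = 132.3 kg/m³; g = 9.810 m/s².
h = 132.5 m
132.5 m × (1 km / 1000 m) = 0.1325 km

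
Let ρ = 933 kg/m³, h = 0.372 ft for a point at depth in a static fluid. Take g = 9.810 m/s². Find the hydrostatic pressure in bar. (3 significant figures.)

0.0104 bar

Directly: P = ρgh.
ρ = 933 kg/m³; h = 0.372 ft = 0.1134 m; g = 9.810 m/s².
P = 1038 Pa  (the unit combination reduces to kg/(m·s²) = Pa)
1038 Pa × (1 bar / 1.000×10^5 Pa) = 0.01038 bar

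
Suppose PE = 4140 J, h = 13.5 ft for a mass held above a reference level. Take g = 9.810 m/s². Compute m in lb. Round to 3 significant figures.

226 lb

Rearranging: m = PE/(g·h).
PE = 4140 J; h = 13.5 ft = 4.115 m; g = 9.810 m/s².
m = 102.6 kg
102.6 kg × (1 lb / 0.4536 kg) = 226.1 lb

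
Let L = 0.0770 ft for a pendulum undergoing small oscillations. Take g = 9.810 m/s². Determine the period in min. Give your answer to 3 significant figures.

T is given directly by: T = 2π√(L/g).
L = 0.0770 ft = 0.02347 m; g = 9.810 m/s².
T = 0.3073 s
0.3073 s × (1 min / 60.00 s) = 0.005122 min

0.00512 min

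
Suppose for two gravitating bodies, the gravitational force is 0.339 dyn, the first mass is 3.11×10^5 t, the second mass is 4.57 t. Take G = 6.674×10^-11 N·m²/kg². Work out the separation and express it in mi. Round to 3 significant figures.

3.29 mi

Solving F = G·m₁·m₂/r² for r: r = √(G·m₁m₂/F).
F = 0.339 dyn = 3.390×10^-6 N; m₁ = 3.11×10^5 t = 3.110×10^8 kg; m₂ = 4.57 t = 4570 kg; G = 6.674×10^-11 N·m²/kg².
r = 5290 m
5290 m × (1 mi / 1609 m) = 3.287 mi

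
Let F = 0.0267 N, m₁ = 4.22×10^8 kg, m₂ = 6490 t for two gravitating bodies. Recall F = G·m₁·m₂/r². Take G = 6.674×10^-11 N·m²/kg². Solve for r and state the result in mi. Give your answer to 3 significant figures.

1.63 mi

From Newton's law of gravitation: r = √(G·m₁m₂/F).
F = 0.0267 N; m₁ = 4.22×10^8 kg; m₂ = 6490 t = 6.490×10^6 kg; G = 6.674×10^-11 N·m²/kg².
r = 2616 m
2616 m × (1 mi / 1609 m) = 1.626 mi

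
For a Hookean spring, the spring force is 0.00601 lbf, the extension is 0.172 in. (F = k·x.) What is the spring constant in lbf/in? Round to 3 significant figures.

0.0349 lbf/in

From Hooke's law: k = F/x.
F = 0.00601 lbf = 0.02673 N; x = 0.172 in = 0.004369 m.
k = 6.119 N/m
6.119 N/m × (1 lbf/in / 175.1 N/m) = 0.03494 lbf/in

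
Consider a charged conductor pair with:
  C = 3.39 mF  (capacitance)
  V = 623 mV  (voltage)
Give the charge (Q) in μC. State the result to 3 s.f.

2110 μC

Rearranging: Q = CV.
C = 3.39 mF = 0.003390 F; V = 623 mV = 0.6230 V.
Q = 0.002112 C  (the unit combination reduces to A·s = C)
0.002112 C × (1 μC / 1.000×10^-6 C) = 2112 μC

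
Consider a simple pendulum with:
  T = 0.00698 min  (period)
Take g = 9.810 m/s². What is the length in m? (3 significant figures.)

Rearranging: L = g·(T/2π)².
T = 0.00698 min = 0.4188 s; g = 9.810 m/s².
L = 0.04358 m

0.0436 m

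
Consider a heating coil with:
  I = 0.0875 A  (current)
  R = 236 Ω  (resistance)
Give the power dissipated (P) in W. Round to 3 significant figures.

1.81 W

P is given directly by: P = I²R.
I = 0.0875 A; R = 236 Ω.
P = 1.807 W  (the unit combination reduces to kg·m²/s³ = W)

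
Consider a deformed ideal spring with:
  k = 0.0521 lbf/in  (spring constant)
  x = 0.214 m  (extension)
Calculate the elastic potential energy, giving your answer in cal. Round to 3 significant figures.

0.0499 cal

U is given directly by: U = ½kx².
k = 0.0521 lbf/in = 9.124 N/m; x = 0.214 m.
U = 0.2089 J
0.2089 J × (1 cal / 4.184 J) = 0.04993 cal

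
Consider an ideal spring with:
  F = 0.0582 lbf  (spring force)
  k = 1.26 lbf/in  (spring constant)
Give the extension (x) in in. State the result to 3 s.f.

Rearranging: x = F/k.
F = 0.0582 lbf = 0.2589 N; k = 1.26 lbf/in = 220.7 N/m.
x = 0.001173 m
0.001173 m × (1 in / 0.02540 m) = 0.04619 in

0.0462 in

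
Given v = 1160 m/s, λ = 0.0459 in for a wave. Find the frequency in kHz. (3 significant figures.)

Solving v = f·λ for f: f = v/λ.
v = 1160 m/s; λ = 0.0459 in = 0.001166 m.
f = 9.950×10^5 Hz
9.950×10^5 Hz × (1 kHz / 1000 Hz) = 995.0 kHz

995 kHz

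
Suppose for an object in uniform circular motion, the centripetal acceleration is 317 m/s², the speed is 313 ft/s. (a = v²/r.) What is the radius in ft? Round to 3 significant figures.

Rearranging: r = v²/a.
a = 317 m/s²; v = 313 ft/s = 95.40 m/s.
r = 28.71 m
28.71 m × (1 ft / 0.3048 m) = 94.20 ft

94.2 ft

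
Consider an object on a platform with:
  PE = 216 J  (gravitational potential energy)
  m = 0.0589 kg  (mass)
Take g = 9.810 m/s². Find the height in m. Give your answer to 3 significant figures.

374 m

Rearranging PE = m·g·h for h: h = PE/(m·g).
PE = 216 J; m = 0.0589 kg; g = 9.810 m/s².
h = 373.8 m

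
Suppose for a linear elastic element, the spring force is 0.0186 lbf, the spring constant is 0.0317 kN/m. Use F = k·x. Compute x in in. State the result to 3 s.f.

0.103 in

From Hooke's law: x = F/k.
F = 0.0186 lbf = 0.08274 N; k = 0.0317 kN/m = 31.70 N/m.
x = 0.002610 m
0.002610 m × (1 in / 0.02540 m) = 0.1028 in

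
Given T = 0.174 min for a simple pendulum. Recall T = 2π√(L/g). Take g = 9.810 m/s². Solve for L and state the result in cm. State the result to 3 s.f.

Solving T = 2π√(L/g) for L: L = g·(T/2π)².
T = 0.174 min = 10.44 s; g = 9.810 m/s².
L = 27.08 m
27.08 m × (1 cm / 0.01000 m) = 2708 cm

2710 cm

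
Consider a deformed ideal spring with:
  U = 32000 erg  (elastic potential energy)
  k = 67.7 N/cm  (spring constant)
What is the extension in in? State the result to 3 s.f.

Rearranging: x = √(2U/k).
U = 32000 erg = 0.003200 J; k = 67.7 N/cm = 6770 N/m.
x = 9.723×10^-4 m
9.723×10^-4 m × (1 in / 0.02540 m) = 0.03828 in

0.0383 in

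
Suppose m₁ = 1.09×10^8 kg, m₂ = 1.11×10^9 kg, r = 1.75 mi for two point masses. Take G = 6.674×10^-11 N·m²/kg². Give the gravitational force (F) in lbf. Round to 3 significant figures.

0.229 lbf

From Newton's law of gravitation: F = Gm₁m₂/r².
m₁ = 1.09×10^8 kg; m₂ = 1.11×10^9 kg; r = 1.75 mi = 2816 m; G = 6.674×10^-11 N·m²/kg².
F = 1.018 N  (the unit combination reduces to kg·m/s² = N)
1.018 N × (1 lbf / 4.448 N) = 0.2289 lbf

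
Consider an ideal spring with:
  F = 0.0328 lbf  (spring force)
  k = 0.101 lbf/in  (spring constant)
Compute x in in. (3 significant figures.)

From Hooke's law: x = F/k.
F = 0.0328 lbf = 0.1459 N; k = 0.101 lbf/in = 17.69 N/m.
x = 0.008249 m
0.008249 m × (1 in / 0.02540 m) = 0.3248 in

0.325 in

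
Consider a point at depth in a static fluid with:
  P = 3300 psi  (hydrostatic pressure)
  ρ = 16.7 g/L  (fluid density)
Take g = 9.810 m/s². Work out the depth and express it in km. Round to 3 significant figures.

Rearranging P = ρ·g·h for h: h = P/(ρ·g).
P = 3300 psi = 2.275×10^7 Pa; ρ = 16.7 g/L = 16.70 kg/m³; g = 9.810 m/s².
h = 1.389×10^5 m
1.389×10^5 m × (1 km / 1000 m) = 138.9 km

139 km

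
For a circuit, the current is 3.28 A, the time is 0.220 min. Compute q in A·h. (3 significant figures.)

0.0120 A·h

Directly: q = It.
I = 3.28 A; t = 0.220 min = 13.20 s.
q = 43.30 C  (the unit combination reduces to A·s = C)
43.30 C × (1 A·h / 3600 C) = 0.01203 A·h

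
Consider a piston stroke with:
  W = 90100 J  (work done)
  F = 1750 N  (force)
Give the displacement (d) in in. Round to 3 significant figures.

2030 in

Rearranging: d = W/F.
W = 90100 J; F = 1750 N.
d = 51.49 m
51.49 m × (1 in / 0.02540 m) = 2027 in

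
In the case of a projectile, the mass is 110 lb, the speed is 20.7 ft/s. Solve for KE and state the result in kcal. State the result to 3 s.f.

Directly: KE = ½mv².
m = 110 lb = 49.90 kg; v = 20.7 ft/s = 6.309 m/s.
KE = 993.1 J
993.1 J × (1 kcal / 4184 J) = 0.2374 kcal

0.237 kcal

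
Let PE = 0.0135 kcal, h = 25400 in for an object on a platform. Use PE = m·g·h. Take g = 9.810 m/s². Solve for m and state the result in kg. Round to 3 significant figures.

Rearranging: m = PE/(g·h).
PE = 0.0135 kcal = 56.48 J; h = 25400 in = 645.2 m; g = 9.810 m/s².
m = 0.008925 kg

0.00892 kg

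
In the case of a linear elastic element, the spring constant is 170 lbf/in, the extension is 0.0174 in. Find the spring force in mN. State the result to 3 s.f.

13200 mN

Directly: F = kx.
k = 170 lbf/in = 29772 N/m; x = 0.0174 in = 4.420×10^-4 m.
F = 13.16 N
13.16 N × (1 mN / 0.001000 N) = 13158 mN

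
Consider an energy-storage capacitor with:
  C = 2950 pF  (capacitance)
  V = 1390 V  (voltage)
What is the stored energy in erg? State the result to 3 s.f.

E is given directly by: E = ½CV².
C = 2950 pF = 2.950×10^-9 F; V = 1390 V.
E = 0.002850 J
0.002850 J × (1 erg / 1.000×10^-7 J) = 28498 erg

28500 erg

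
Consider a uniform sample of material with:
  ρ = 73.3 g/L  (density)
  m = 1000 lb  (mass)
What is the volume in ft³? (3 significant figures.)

219 ft³

Solving ρ = m/V for V: V = m/ρ.
ρ = 73.3 g/L = 73.30 kg/m³; m = 1000 lb = 453.6 kg.
V = 6.188 m³
6.188 m³ × (1 ft³ / 0.02832 m³) = 218.5 ft³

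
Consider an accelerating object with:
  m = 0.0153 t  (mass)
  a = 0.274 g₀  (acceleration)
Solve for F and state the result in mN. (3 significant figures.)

41100 mN

From Newton's second law: F = m·a.
m = 0.0153 t = 15.30 kg; a = 0.274 g₀ = 2.687 m/s².
F = 41.11 N
41.11 N × (1 mN / 0.001000 N) = 41111 mN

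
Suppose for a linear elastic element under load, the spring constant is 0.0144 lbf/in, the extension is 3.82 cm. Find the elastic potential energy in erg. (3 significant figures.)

Directly: U = ½kx².
k = 0.0144 lbf/in = 2.522 N/m; x = 3.82 cm = 0.03820 m.
U = 0.001840 J  (the unit combination reduces to kg·m²/s² = J)
0.001840 J × (1 erg / 1.000×10^-7 J) = 18400 erg

18400 erg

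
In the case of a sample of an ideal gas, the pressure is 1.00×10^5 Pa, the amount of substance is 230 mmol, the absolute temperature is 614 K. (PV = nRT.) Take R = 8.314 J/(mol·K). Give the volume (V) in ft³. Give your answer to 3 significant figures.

0.415 ft³

Solving PV = nRT for V: V = nRT/P.
P = 1.00×10^5 Pa; n = 230 mmol = 0.2300 mol; T = 614 K; R = 8.314 J/(mol·K).
V = 0.01174 m³
0.01174 m³ × (1 ft³ / 0.02832 m³) = 0.4146 ft³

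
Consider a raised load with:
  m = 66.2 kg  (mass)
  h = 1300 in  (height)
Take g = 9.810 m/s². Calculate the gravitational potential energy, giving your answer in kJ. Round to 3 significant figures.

PE is given directly by: PE = mgh.
m = 66.2 kg; h = 1300 in = 33.02 m; g = 9.810 m/s².
PE = 21444 J
21444 J × (1 kJ / 1000 J) = 21.44 kJ

21.4 kJ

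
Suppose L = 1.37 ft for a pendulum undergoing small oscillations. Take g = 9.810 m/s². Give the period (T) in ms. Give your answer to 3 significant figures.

1300 ms

T is given directly by: T = 2π√(L/g).
L = 1.37 ft = 0.4176 m; g = 9.810 m/s².
T = 1.296 s
1.296 s × (1 ms / 0.001000 s) = 1296 ms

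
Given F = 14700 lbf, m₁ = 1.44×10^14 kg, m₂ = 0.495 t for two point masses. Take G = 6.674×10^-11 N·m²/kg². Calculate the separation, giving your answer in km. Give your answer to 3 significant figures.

From Newton's law of gravitation: r = √(G·m₁m₂/F).
F = 14700 lbf = 65389 N; m₁ = 1.44×10^14 kg; m₂ = 0.495 t = 495.0 kg; G = 6.674×10^-11 N·m²/kg².
r = 8.530 m
8.530 m × (1 km / 1000 m) = 0.008530 km

0.00853 km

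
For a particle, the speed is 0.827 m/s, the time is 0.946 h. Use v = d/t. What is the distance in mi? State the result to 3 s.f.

Rearranging: d = v·t.
v = 0.827 m/s; t = 0.946 h = 3406 s.
d = 2816 m
2816 m × (1 mi / 1609 m) = 1.750 mi

1.75 mi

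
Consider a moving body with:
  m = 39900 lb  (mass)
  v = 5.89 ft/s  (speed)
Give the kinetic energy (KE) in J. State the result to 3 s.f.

29200 J

KE is given directly by: KE = ½mv².
m = 39900 lb = 18098 kg; v = 5.89 ft/s = 1.795 m/s.
KE = 29165 J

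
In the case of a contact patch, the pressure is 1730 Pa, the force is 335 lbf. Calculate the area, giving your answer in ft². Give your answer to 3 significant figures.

Rearranging: A = F/P.
P = 1730 Pa; F = 335 lbf = 1490 N.
A = 0.8614 m²
0.8614 m² × (1 ft² / 0.09290 m²) = 9.272 ft²

9.27 ft²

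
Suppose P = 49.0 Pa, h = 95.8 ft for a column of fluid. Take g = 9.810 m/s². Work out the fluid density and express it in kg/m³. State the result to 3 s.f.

0.171 kg/m³

Solving P = ρ·g·h for ρ: ρ = P/(g·h).
P = 49.0 Pa; h = 95.8 ft = 29.20 m; g = 9.810 m/s².
ρ = 0.1711 kg/m³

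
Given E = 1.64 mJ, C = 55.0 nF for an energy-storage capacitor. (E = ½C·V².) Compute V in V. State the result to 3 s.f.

244 V

Solving E = ½C·V² for V: V = √(2E/C).
E = 1.64 mJ = 0.001640 J; C = 55.0 nF = 5.500×10^-8 F.
V = 244.2 V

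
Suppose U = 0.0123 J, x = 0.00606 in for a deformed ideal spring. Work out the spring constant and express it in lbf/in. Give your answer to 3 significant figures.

5930 lbf/in

Rearranging U = ½k·x² for k: k = 2U/x².
U = 0.0123 J; x = 0.00606 in = 1.539×10^-4 m.
k = 1.038×10^6 N/m
1.038×10^6 N/m × (1 lbf/in / 175.1 N/m) = 5929 lbf/in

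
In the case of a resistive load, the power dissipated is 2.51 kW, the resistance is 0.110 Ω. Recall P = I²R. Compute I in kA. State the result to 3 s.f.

0.151 kA

Rearranging P = I²R for I: I = √(P/R).
P = 2.51 kW = 2510 W; R = 0.110 Ω.
I = 151.1 A
151.1 A × (1 kA / 1000 A) = 0.1511 kA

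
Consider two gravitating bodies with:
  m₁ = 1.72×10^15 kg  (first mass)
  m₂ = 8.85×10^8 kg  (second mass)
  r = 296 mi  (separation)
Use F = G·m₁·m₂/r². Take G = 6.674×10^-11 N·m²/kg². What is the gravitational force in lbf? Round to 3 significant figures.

From Newton's law of gravitation: F = Gm₁m₂/r².
m₁ = 1.72×10^15 kg; m₂ = 8.85×10^8 kg; r = 296 mi = 4.764×10^5 m; G = 6.674×10^-11 N·m²/kg².
F = 447.7 N  (the unit combination reduces to kg·m/s² = N)
447.7 N × (1 lbf / 4.448 N) = 100.6 lbf

101 lbf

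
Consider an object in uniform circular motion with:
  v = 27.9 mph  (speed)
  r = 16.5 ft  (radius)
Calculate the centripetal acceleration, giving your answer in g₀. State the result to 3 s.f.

3.15 g₀

a is given directly by: a = v²/r.
v = 27.9 mph = 12.47 m/s; r = 16.5 ft = 5.029 m.
a = 30.93 m/s²
30.93 m/s² × (1 g₀ / 9.807 m/s²) = 3.154 g₀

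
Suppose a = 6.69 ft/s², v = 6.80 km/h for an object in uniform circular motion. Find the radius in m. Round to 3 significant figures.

Solving a = v²/r for r: r = v²/a.
a = 6.69 ft/s² = 2.039 m/s²; v = 6.80 km/h = 1.889 m/s.
r = 1.750 m

1.75 m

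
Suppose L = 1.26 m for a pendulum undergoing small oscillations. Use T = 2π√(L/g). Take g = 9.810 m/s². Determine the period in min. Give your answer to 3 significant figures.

0.0375 min

T is given directly by: T = 2π√(L/g).
L = 1.26 m; g = 9.810 m/s².
T = 2.252 s
2.252 s × (1 min / 60.00 s) = 0.03753 min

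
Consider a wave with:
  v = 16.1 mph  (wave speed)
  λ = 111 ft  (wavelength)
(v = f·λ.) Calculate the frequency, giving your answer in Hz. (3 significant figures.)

Rearranging v = f·λ for f: f = v/λ.
v = 16.1 mph = 7.197 m/s; λ = 111 ft = 33.83 m.
f = 0.2127 Hz

0.213 Hz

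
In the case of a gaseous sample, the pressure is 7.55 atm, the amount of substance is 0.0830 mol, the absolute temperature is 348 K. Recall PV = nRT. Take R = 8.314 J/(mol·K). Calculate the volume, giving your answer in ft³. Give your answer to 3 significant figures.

0.0111 ft³

From the ideal-gas law: V = nRT/P.
P = 7.55 atm = 7.650×10^5 Pa; n = 0.0830 mol; T = 348 K; R = 8.314 J/(mol·K).
V = 3.139×10^-4 m³
3.139×10^-4 m³ × (1 ft³ / 0.02832 m³) = 0.01109 ft³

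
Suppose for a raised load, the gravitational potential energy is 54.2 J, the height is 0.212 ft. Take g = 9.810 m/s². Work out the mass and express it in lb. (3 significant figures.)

189 lb

Rearranging: m = PE/(g·h).
PE = 54.2 J; h = 0.212 ft = 0.06462 m; g = 9.810 m/s².
m = 85.50 kg
85.50 kg × (1 lb / 0.4536 kg) = 188.5 lb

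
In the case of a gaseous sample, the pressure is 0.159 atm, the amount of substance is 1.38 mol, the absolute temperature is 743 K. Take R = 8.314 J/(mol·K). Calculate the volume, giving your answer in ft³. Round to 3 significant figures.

18.7 ft³

From the ideal-gas law: V = nRT/P.
P = 0.159 atm = 16111 Pa; n = 1.38 mol; T = 743 K; R = 8.314 J/(mol·K).
V = 0.5291 m³
0.5291 m³ × (1 ft³ / 0.02832 m³) = 18.69 ft³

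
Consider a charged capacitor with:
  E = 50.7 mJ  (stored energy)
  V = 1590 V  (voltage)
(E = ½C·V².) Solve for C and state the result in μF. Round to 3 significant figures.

0.0401 μF

Rearranging E = ½C·V² for C: C = 2E/V².
E = 50.7 mJ = 0.05070 J; V = 1590 V.
C = 4.011×10^-8 F
4.011×10^-8 F × (1 μF / 1.000×10^-6 F) = 0.04011 μF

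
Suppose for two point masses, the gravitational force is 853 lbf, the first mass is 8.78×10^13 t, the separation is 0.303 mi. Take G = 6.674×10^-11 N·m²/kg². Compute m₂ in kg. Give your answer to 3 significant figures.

154 kg

From Newton's law of gravitation: m₂ = F·r²/(G·m₁).
F = 853 lbf = 3794 N; m₁ = 8.78×10^13 t = 8.780×10^16 kg; r = 0.303 mi = 487.6 m; G = 6.674×10^-11 N·m²/kg².
m₂ = 154.0 kg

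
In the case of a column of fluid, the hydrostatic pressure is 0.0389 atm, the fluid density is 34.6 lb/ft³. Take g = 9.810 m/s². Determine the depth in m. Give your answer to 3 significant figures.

0.725 m

Rearranging P = ρ·g·h for h: h = P/(ρ·g).
P = 0.0389 atm = 3942 Pa; ρ = 34.6 lb/ft³ = 554.2 kg/m³; g = 9.810 m/s².
h = 0.7249 m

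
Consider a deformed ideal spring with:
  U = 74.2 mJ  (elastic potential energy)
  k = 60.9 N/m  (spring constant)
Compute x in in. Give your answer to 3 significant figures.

Solving U = ½k·x² for x: x = √(2U/k).
U = 74.2 mJ = 0.07420 J; k = 60.9 N/m.
x = 0.04936 m
0.04936 m × (1 in / 0.02540 m) = 1.943 in

1.94 in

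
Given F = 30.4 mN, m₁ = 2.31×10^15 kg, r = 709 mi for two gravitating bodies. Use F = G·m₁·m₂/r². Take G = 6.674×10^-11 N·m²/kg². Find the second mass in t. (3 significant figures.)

Rearranging: m₂ = F·r²/(G·m₁).
F = 30.4 mN = 0.03040 N; m₁ = 2.31×10^15 kg; r = 709 mi = 1.141×10^6 m; G = 6.674×10^-11 N·m²/kg².
m₂ = 2.567×10^5 kg
2.567×10^5 kg × (1 t / 1000 kg) = 256.7 t

257 t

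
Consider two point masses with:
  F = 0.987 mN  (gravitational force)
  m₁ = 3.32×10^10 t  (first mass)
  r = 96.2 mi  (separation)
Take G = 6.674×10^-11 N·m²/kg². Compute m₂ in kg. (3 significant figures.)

Rearranging: m₂ = F·r²/(G·m₁).
F = 0.987 mN = 9.870×10^-4 N; m₁ = 3.32×10^10 t = 3.320×10^13 kg; r = 96.2 mi = 1.548×10^5 m; G = 6.674×10^-11 N·m²/kg².
m₂ = 10677 kg

10700 kg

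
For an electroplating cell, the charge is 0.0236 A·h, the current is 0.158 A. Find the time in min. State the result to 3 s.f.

Rearranging: t = q/I.
q = 0.0236 A·h = 84.96 C; I = 0.158 A.
t = 537.7 s
537.7 s × (1 min / 60.00 s) = 8.962 min

8.96 min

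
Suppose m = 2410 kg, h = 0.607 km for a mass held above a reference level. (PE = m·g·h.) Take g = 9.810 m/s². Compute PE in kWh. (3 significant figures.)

3.99 kWh

PE is given directly by: PE = mgh.
m = 2410 kg; h = 0.607 km = 607.0 m; g = 9.810 m/s².
PE = 1.435×10^7 J  (the unit combination reduces to kg·m²/s² = J)
1.435×10^7 J × (1 kWh / 3.600×10^6 J) = 3.986 kWh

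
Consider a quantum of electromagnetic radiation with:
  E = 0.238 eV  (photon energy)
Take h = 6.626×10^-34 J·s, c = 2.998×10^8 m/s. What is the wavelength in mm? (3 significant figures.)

Rearranging E = h·c/λ for λ: λ = hc/E.
E = 0.238 eV = 3.813×10^-20 J; h = 6.626×10^-34 J·s; c = 2.998×10^8 m/s.
λ = 5.209×10^-6 m
5.209×10^-6 m × (1 mm / 0.001000 m) = 0.005209 mm

0.00521 mm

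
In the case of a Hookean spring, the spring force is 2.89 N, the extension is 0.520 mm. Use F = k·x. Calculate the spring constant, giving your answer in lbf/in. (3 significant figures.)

31.7 lbf/in

Rearranging: k = F/x.
F = 2.89 N; x = 0.520 mm = 5.200×10^-4 m.
k = 5558 N/m
5558 N/m × (1 lbf/in / 175.1 N/m) = 31.74 lbf/in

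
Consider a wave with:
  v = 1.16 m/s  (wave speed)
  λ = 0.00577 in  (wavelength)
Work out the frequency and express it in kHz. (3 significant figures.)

7.91 kHz

Rearranging v = f·λ for f: f = v/λ.
v = 1.16 m/s; λ = 0.00577 in = 1.466×10^-4 m.
f = 7915 Hz
7915 Hz × (1 kHz / 1000 Hz) = 7.915 kHz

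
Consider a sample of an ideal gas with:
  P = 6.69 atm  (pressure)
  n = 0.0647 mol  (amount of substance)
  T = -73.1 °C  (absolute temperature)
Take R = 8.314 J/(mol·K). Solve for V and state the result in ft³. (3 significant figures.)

Rearranging: V = nRT/P.
P = 6.69 atm = 6.779×10^5 Pa; n = 0.0647 mol; T = -73.1 °C = 200.0 K; R = 8.314 J/(mol·K).
V = 1.587×10^-4 m³
1.587×10^-4 m³ × (1 ft³ / 0.02832 m³) = 0.005606 ft³

0.00561 ft³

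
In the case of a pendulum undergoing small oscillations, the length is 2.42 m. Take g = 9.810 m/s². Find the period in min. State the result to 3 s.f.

0.0520 min

Directly: T = 2π√(L/g).
L = 2.42 m; g = 9.810 m/s².
T = 3.121 s
3.121 s × (1 min / 60.00 s) = 0.05201 min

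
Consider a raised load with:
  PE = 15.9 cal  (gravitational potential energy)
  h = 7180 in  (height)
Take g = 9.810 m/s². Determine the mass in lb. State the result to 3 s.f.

0.0820 lb

Solving PE = m·g·h for m: m = PE/(g·h).
PE = 15.9 cal = 66.53 J; h = 7180 in = 182.4 m; g = 9.810 m/s².
m = 0.03718 kg
0.03718 kg × (1 lb / 0.4536 kg) = 0.08198 lb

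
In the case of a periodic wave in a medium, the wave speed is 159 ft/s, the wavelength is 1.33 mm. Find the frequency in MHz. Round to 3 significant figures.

Rearranging: f = v/λ.
v = 159 ft/s = 48.46 m/s; λ = 1.33 mm = 0.001330 m.
f = 36438 Hz
36438 Hz × (1 MHz / 1.000×10^6 Hz) = 0.03644 MHz

0.0364 MHz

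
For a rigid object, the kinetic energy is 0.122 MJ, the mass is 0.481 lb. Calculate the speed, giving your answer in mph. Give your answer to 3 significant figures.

2370 mph

Solving KE = ½mv² for v: v = √(2·KE/m).
KE = 0.122 MJ = 1.220×10^5 J; m = 0.481 lb = 0.2182 kg.
v = 1058 m/s
1058 m/s × (1 mph / 0.4470 m/s) = 2366 mph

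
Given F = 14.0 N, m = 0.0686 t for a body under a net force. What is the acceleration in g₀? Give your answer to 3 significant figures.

From Newton's second law: a = F/m.
F = 14.0 N; m = 0.0686 t = 68.60 kg.
a = 0.2041 m/s²
0.2041 m/s² × (1 g₀ / 9.807 m/s²) = 0.02081 g₀

0.0208 g₀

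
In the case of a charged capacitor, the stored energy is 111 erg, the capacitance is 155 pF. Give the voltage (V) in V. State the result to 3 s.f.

Rearranging E = ½C·V² for V: V = √(2E/C).
E = 111 erg = 1.110×10^-5 J; C = 155 pF = 1.550×10^-10 F.
V = 378.5 V

378 V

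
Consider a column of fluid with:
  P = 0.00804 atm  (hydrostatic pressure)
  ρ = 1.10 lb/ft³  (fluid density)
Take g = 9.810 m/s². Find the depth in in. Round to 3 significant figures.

186 in

Solving P = ρ·g·h for h: h = P/(ρ·g).
P = 0.00804 atm = 814.7 Pa; ρ = 1.10 lb/ft³ = 17.62 kg/m³; g = 9.810 m/s².
h = 4.713 m
4.713 m × (1 in / 0.02540 m) = 185.5 in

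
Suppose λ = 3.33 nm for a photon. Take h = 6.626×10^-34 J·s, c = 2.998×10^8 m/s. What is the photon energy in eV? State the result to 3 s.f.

Directly: E = hc/λ.
λ = 3.33 nm = 3.330×10^-9 m; h = 6.626×10^-34 J·s; c = 2.998×10^8 m/s.
E = 5.965×10^-17 J
5.965×10^-17 J × (1 eV / 1.602×10^-19 J) = 372.3 eV

372 eV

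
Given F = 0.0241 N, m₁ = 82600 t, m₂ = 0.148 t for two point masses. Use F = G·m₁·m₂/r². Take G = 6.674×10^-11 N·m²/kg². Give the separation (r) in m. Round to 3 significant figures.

5.82 m

From Newton's law of gravitation: r = √(G·m₁m₂/F).
F = 0.0241 N; m₁ = 82600 t = 8.260×10^7 kg; m₂ = 0.148 t = 148.0 kg; G = 6.674×10^-11 N·m²/kg².
r = 5.818 m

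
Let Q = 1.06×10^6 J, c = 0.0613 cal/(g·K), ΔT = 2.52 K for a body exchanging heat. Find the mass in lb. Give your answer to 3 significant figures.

3620 lb

Solving Q = m·c·ΔT for m: m = Q/(c·ΔT).
Q = 1.06×10^6 J; c = 0.0613 cal/(g·K) = 256.5 J/(kg·K); ΔT = 2.52 K.
m = 1640 kg
1640 kg × (1 lb / 0.4536 kg) = 3616 lb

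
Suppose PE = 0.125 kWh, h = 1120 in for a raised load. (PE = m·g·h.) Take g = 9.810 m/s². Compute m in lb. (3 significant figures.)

Solving PE = m·g·h for m: m = PE/(g·h).
PE = 0.125 kWh = 4.500×10^5 J; h = 1120 in = 28.45 m; g = 9.810 m/s².
m = 1612 kg
1612 kg × (1 lb / 0.4536 kg) = 3555 lb

3550 lb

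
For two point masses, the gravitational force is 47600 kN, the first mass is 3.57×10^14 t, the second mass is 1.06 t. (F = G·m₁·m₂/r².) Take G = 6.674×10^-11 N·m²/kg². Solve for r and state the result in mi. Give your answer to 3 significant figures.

0.0143 mi

Solving F = G·m₁·m₂/r² for r: r = √(G·m₁m₂/F).
F = 47600 kN = 4.760×10^7 N; m₁ = 3.57×10^14 t = 3.570×10^17 kg; m₂ = 1.06 t = 1060 kg; G = 6.674×10^-11 N·m²/kg².
r = 23.03 m
23.03 m × (1 mi / 1609 m) = 0.01431 mi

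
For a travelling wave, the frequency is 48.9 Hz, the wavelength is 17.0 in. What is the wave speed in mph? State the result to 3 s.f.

v is given directly by: v = fλ.
f = 48.9 Hz; λ = 17.0 in = 0.4318 m.
v = 21.12 m/s
21.12 m/s × (1 mph / 0.4470 m/s) = 47.23 mph

47.2 mph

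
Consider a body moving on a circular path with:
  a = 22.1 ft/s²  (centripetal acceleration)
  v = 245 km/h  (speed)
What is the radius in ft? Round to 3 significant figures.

2260 ft

Rearranging: r = v²/a.
a = 22.1 ft/s² = 6.736 m/s²; v = 245 km/h = 68.06 m/s.
r = 687.6 m
687.6 m × (1 ft / 0.3048 m) = 2256 ft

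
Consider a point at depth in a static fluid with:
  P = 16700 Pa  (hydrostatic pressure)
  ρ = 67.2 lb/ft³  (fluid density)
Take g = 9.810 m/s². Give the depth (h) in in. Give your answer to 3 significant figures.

62.3 in

Rearranging: h = P/(ρ·g).
P = 16700 Pa; ρ = 67.2 lb/ft³ = 1076 kg/m³; g = 9.810 m/s².
h = 1.581 m
1.581 m × (1 in / 0.02540 m) = 62.26 in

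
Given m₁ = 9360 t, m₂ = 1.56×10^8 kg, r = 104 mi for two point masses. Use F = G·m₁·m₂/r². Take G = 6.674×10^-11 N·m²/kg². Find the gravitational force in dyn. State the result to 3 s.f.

0.348 dyn

F is given directly by: F = Gm₁m₂/r².
m₁ = 9360 t = 9.360×10^6 kg; m₂ = 1.56×10^8 kg; r = 104 mi = 1.674×10^5 m; G = 6.674×10^-11 N·m²/kg².
F = 3.479×10^-6 N
3.479×10^-6 N × (1 dyn / 1.000×10^-5 N) = 0.3479 dyn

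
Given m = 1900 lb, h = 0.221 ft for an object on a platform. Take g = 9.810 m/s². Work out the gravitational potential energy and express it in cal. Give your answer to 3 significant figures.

136 cal

Directly: PE = mgh.
m = 1900 lb = 861.8 kg; h = 0.221 ft = 0.06736 m; g = 9.810 m/s².
PE = 569.5 J  (the unit combination reduces to kg·m²/s² = J)
569.5 J × (1 cal / 4.184 J) = 136.1 cal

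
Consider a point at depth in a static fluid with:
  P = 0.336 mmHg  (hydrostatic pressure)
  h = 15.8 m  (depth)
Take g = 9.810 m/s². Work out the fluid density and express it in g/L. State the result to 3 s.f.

0.289 g/L

Rearranging: ρ = P/(g·h).
P = 0.336 mmHg = 44.80 Pa; h = 15.8 m; g = 9.810 m/s².
ρ = 0.2890 kg/m³
Since 1 g/L = 1 kg/m³, 0.2890 g/L.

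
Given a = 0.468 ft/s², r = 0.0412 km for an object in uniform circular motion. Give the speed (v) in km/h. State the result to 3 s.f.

8.73 km/h

Rearranging a = v²/r for v: v = √(a·r).
a = 0.468 ft/s² = 0.1426 m/s²; r = 0.0412 km = 41.20 m.
v = 2.424 m/s
2.424 m/s × (1 km/h / 0.2778 m/s) = 8.727 km/h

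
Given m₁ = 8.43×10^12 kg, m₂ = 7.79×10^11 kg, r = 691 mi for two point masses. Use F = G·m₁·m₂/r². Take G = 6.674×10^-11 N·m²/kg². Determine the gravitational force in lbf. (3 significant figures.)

79.7 lbf

F is given directly by: F = Gm₁m₂/r².
m₁ = 8.43×10^12 kg; m₂ = 7.79×10^11 kg; r = 691 mi = 1.112×10^6 m; G = 6.674×10^-11 N·m²/kg².
F = 354.4 N
354.4 N × (1 lbf / 4.448 N) = 79.67 lbf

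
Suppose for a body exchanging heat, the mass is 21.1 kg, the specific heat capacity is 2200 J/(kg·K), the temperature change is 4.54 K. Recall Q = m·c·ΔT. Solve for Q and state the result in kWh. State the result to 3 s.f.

Q is given directly by: Q = mcΔT.
m = 21.1 kg; c = 2200 J/(kg·K); ΔT = 4.54 K.
Q = 2.107×10^5 J
2.107×10^5 J × (1 kWh / 3.600×10^6 J) = 0.05854 kWh

0.0585 kWh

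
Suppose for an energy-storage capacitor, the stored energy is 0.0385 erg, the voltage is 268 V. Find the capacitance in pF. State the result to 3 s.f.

0.107 pF

Rearranging E = ½C·V² for C: C = 2E/V².
E = 0.0385 erg = 3.850×10^-9 J; V = 268 V.
C = 1.072×10^-13 F
1.072×10^-13 F × (1 pF / 1.000×10^-12 F) = 0.1072 pF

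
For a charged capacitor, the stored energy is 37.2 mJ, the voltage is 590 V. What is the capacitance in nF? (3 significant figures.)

214 nF

Solving E = ½C·V² for C: C = 2E/V².
E = 37.2 mJ = 0.03720 J; V = 590 V.
C = 2.137×10^-7 F
2.137×10^-7 F × (1 nF / 1.000×10^-9 F) = 213.7 nF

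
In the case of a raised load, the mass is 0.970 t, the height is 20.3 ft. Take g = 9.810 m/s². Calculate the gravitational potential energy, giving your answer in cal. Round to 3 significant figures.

PE is given directly by: PE = mgh.
m = 0.970 t = 970.0 kg; h = 20.3 ft = 6.187 m; g = 9.810 m/s².
PE = 58878 J
58878 J × (1 cal / 4.184 J) = 14072 cal

14100 cal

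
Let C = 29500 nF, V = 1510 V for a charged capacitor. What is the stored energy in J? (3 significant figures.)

33.6 J

Directly: E = ½CV².
C = 29500 nF = 2.950×10^-5 F; V = 1510 V.
E = 33.63 J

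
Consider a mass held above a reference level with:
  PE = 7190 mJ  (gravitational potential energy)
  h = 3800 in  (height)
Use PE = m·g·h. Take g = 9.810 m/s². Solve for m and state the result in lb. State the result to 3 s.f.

Rearranging: m = PE/(g·h).
PE = 7190 mJ = 7.190 J; h = 3800 in = 96.52 m; g = 9.810 m/s².
m = 0.007594 kg
0.007594 kg × (1 lb / 0.4536 kg) = 0.01674 lb

0.0167 lb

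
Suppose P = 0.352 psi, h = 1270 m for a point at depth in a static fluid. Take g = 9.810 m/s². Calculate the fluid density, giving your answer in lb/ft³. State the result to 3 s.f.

Solving P = ρ·g·h for ρ: ρ = P/(g·h).
P = 0.352 psi = 2427 Pa; h = 1270 m; g = 9.810 m/s².
ρ = 0.1948 kg/m³
0.1948 kg/m³ × (1 lb/ft³ / 16.02 kg/m³) = 0.01216 lb/ft³

0.0122 lb/ft³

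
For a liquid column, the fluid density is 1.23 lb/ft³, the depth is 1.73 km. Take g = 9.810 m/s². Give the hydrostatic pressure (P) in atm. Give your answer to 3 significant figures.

3.30 atm

Directly: P = ρgh.
ρ = 1.23 lb/ft³ = 19.70 kg/m³; h = 1.73 km = 1730 m; g = 9.810 m/s².
P = 3.344×10^5 Pa
3.344×10^5 Pa × (1 atm / 1.013×10^5 Pa) = 3.300 atm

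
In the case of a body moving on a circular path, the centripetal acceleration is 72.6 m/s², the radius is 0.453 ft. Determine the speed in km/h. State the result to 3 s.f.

Rearranging a = v²/r for v: v = √(a·r).
a = 72.6 m/s²; r = 0.453 ft = 0.1381 m.
v = 3.166 m/s
3.166 m/s × (1 km/h / 0.2778 m/s) = 11.40 km/h

11.4 km/h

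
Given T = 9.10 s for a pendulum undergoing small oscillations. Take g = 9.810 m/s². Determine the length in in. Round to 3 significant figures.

810 in

Rearranging T = 2π√(L/g) for L: L = g·(T/2π)².
T = 9.10 s; g = 9.810 m/s².
L = 20.58 m
20.58 m × (1 in / 0.02540 m) = 810.1 in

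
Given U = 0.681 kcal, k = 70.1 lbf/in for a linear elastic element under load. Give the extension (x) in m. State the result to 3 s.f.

0.681 m

Solving U = ½k·x² for x: x = √(2U/k).
U = 0.681 kcal = 2849 J; k = 70.1 lbf/in = 12276 N/m.
x = 0.6813 m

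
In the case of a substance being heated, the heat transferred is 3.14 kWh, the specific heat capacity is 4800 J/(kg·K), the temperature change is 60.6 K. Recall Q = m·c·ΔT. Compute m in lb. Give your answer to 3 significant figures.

85.7 lb

Solving Q = m·c·ΔT for m: m = Q/(c·ΔT).
Q = 3.14 kWh = 1.130×10^7 J; c = 4800 J/(kg·K); ΔT = 60.6 K.
m = 38.86 kg
38.86 kg × (1 lb / 0.4536 kg) = 85.67 lb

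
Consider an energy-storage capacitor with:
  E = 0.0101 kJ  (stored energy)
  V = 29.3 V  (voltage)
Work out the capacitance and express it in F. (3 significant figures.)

0.0235 F

Rearranging: C = 2E/V².
E = 0.0101 kJ = 10.10 J; V = 29.3 V.
C = 0.02353 F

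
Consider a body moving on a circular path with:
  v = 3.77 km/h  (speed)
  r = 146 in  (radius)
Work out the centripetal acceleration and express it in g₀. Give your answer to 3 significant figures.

Directly: a = v²/r.
v = 3.77 km/h = 1.047 m/s; r = 146 in = 3.708 m.
a = 0.2957 m/s²
0.2957 m/s² × (1 g₀ / 9.807 m/s²) = 0.03016 g₀

0.0302 g₀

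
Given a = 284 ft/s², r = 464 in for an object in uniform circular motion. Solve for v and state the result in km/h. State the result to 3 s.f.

115 km/h

Rearranging: v = √(a·r).
a = 284 ft/s² = 86.56 m/s²; r = 464 in = 11.79 m.
v = 31.94 m/s
31.94 m/s × (1 km/h / 0.2778 m/s) = 115.0 km/h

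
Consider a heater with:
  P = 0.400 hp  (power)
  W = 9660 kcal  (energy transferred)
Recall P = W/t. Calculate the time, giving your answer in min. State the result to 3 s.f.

Rearranging P = W/t for t: t = W/P.
P = 0.400 hp = 298.3 W; W = 9660 kcal = 4.042×10^7 J.
t = 1.355×10^5 s
1.355×10^5 s × (1 min / 60.00 s) = 2258 min

2260 min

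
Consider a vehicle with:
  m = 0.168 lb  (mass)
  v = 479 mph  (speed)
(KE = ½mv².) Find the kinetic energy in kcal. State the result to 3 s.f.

0.418 kcal

Directly: KE = ½mv².
m = 0.168 lb = 0.07620 kg; v = 479 mph = 214.1 m/s.
KE = 1747 J
1747 J × (1 kcal / 4184 J) = 0.4176 kcal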